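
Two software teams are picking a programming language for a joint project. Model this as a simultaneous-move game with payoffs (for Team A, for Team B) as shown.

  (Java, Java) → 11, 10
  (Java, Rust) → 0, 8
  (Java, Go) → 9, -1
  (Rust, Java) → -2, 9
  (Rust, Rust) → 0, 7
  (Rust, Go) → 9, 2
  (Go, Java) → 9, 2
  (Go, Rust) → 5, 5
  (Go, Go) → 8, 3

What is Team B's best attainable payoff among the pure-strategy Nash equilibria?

Both Java is a pure NE (Team A: 11 ≥ 9; Team B: 10 ≥ 8). Team B gets 10.
(Go, Rust) is a pure NE (Team A: 5 ≥ 0; Team B: 5 ≥ 3). Team B gets 5.
Every other cell has a profitable deviation for at least one player. Highest of {10, 5} is 10.

10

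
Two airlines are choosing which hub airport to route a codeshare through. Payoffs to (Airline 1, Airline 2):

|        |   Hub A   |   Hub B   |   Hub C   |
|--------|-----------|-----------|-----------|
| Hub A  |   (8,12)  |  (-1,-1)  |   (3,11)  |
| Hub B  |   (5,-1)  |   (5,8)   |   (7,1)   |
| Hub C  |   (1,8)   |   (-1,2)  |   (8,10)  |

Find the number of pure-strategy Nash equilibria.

Both Hub A: Airline 1 gets 8 (best alternative 5); Airline 2 gets 12 (best alternative 11). Neither deviates — NE.
Both Hub B: Airline 1 gets 5 (best alternative -1); Airline 2 gets 8 (best alternative 1). Neither deviates — NE.
Both Hub C: Airline 1 gets 8 (best alternative 7); Airline 2 gets 10 (best alternative 8). Neither deviates — NE.
(Hub A, Hub B) is not a NE: Airline 1 would switch to Hub B (5 > -1).
No other cell survives both best-response checks, so there are 3 pure NE.

3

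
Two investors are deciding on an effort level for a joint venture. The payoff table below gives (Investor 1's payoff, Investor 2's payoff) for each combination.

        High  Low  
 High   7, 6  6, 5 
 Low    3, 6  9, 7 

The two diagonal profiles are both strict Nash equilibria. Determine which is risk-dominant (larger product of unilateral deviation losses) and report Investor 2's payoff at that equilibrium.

6

At both High: Investor 1 loses 7 − 3 = 4 by deviating; Investor 2 loses 6 − 5 = 1. Product = 4·1 = 4.
At both Low: Investor 1 loses 9 − 6 = 3 by deviating; Investor 2 loses 7 − 6 = 1. Product = 3·1 = 3.
4 > 3, so both High is risk-dominant. Investor 2's payoff there is 6.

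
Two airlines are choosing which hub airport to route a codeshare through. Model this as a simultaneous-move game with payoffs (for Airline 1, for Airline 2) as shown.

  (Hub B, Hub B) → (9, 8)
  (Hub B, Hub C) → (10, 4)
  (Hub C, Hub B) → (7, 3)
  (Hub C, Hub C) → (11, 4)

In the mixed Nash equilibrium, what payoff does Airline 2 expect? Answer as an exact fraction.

Airline 1 mixes with probability p on Hub B, chosen so Airline 2 is indifferent: 8p + 3(1−p) = 4p + 4(1−p) gives p = 1/5.
Airline 2's expected payoff is 8·1/5 + 3·4/5 = 4.

4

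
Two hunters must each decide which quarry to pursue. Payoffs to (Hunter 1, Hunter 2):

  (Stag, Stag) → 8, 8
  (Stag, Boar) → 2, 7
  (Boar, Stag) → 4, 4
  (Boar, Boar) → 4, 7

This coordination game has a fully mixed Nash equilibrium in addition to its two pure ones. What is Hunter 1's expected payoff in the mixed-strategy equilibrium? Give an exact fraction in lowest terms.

4

Hunter 2 mixes with probability q on Stag, chosen so Hunter 1 is indifferent: 8q + 2(1−q) = 4q + 4(1−q) gives q = 1/3.
Hunter 1's expected payoff (from either row, since indifferent) is 8·1/3 + 2·2/3 = 4.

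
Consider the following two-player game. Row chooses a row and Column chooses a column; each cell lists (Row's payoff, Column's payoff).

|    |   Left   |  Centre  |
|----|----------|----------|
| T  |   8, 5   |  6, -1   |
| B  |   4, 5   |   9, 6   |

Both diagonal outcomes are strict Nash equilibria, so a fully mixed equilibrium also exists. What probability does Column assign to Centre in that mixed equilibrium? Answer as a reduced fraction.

Column's mix q on Left must make Row indifferent between T and B.
Row's payoff from T: 8q + 6(1−q). From B: 4q + 9(1−q).
Set equal: 4q = 3(1−q) → q = 3/7.
Probability on Centre is 1 − 3/7 = 4/7.

4/7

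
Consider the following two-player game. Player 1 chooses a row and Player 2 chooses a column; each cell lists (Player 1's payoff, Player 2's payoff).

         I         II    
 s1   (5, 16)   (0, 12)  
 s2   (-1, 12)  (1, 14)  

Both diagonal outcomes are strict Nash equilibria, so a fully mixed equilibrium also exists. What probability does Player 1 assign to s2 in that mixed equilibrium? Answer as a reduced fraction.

2/3

Player 1's mix p on s1 must make Player 2 indifferent between I and II.
Player 2's payoff from I: 16p + 12(1−p). From II: 12p + 14(1−p).
Set equal: 4p = 2(1−p) → p = 2/6 = 1/3.
Probability on s2 is 1 − 1/3 = 2/3.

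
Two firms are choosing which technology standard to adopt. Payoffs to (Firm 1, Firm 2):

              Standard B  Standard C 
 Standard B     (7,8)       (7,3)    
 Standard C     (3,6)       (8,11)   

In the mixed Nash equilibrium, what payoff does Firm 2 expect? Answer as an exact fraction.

Firm 1 mixes with probability p on Standard B, chosen so Firm 2 is indifferent: 8p + 6(1−p) = 3p + 11(1−p) gives p = 1/2.
Firm 2's expected payoff is 8·1/2 + 6·1/2 = 7.

7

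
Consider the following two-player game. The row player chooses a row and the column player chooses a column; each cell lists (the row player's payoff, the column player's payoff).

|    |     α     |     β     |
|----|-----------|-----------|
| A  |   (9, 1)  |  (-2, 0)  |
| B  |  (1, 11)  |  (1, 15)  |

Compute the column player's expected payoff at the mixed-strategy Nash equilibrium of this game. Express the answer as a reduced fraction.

3

The row player mixes with probability p on A, chosen so the column player is indifferent: 1p + 11(1−p) = 0p + 15(1−p) gives p = 4/5.
The column player's expected payoff is 1·4/5 + 11·1/5 = 3.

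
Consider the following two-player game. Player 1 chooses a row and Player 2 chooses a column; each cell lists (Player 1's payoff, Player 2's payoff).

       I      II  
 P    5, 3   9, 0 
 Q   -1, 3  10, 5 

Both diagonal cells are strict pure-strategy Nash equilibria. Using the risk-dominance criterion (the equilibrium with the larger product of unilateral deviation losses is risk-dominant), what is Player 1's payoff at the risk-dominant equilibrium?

5

At (P, I): Player 1 loses 5 − (-1) = 6 by deviating; Player 2 loses 3 − 0 = 3. Product = 6·3 = 18.
At (Q, II): Player 1 loses 10 − 9 = 1 by deviating; Player 2 loses 5 − 3 = 2. Product = 1·2 = 2.
18 > 2, so (P, I) is risk-dominant. Player 1's payoff there is 5.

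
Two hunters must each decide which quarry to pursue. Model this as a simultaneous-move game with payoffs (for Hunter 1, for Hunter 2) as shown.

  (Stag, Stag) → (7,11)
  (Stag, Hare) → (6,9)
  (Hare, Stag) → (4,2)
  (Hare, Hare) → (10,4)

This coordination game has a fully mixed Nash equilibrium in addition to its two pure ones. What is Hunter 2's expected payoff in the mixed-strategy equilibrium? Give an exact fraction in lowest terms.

13/2

Hunter 1 mixes with probability p on Stag, chosen so Hunter 2 is indifferent: 11p + 2(1−p) = 9p + 4(1−p) gives p = 1/2.
Hunter 2's expected payoff is 11·1/2 + 2·1/2 = 13/2.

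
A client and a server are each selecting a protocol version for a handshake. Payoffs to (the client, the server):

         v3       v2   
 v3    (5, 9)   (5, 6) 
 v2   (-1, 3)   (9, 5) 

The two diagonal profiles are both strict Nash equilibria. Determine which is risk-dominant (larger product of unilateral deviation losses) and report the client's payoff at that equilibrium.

At both v3: the client loses 5 − (-1) = 6 by deviating; the server loses 9 − 6 = 3. Product = 6·3 = 18.
At both v2: the client loses 9 − 5 = 4 by deviating; the server loses 5 − 3 = 2. Product = 4·2 = 8.
18 > 8, so both v3 is risk-dominant. The client's payoff there is 5.

5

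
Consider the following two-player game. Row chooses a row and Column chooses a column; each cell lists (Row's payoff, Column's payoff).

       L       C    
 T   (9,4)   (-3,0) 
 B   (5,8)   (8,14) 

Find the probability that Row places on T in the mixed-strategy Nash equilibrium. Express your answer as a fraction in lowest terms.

Row's mix p on T must make Column indifferent between L and C.
Column's payoff from L: 4p + 8(1−p). From C: 0p + 14(1−p).
Set equal: 4p = 6(1−p) → p = 6/10 = 3/5.

3/5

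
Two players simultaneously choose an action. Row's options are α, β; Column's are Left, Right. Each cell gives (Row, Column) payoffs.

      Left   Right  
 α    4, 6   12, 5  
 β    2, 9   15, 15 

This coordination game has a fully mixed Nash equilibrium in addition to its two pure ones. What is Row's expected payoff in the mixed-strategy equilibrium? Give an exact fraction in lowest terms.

36/5

Column mixes with probability q on Left, chosen so Row is indifferent: 4q + 12(1−q) = 2q + 15(1−q) gives q = 3/5.
Row's expected payoff (from either row, since indifferent) is 4·3/5 + 12·2/5 = 36/5.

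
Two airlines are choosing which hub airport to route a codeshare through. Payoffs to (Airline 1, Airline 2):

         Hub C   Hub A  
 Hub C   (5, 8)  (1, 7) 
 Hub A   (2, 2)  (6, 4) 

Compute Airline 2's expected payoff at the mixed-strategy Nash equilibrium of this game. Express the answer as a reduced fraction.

Airline 1 mixes with probability p on Hub C, chosen so Airline 2 is indifferent: 8p + 2(1−p) = 7p + 4(1−p) gives p = 2/3.
Airline 2's expected payoff is 8·2/3 + 2·1/3 = 6.

6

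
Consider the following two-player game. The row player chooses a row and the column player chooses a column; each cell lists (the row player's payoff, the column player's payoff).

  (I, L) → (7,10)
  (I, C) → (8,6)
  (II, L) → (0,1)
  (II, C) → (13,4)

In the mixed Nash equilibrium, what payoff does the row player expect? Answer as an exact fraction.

91/12

The column player mixes with probability q on L, chosen so the row player is indifferent: 7q + 8(1−q) = 0q + 13(1−q) gives q = 5/12.
The row player's expected payoff (from either row, since indifferent) is 7·5/12 + 8·7/12 = 91/12.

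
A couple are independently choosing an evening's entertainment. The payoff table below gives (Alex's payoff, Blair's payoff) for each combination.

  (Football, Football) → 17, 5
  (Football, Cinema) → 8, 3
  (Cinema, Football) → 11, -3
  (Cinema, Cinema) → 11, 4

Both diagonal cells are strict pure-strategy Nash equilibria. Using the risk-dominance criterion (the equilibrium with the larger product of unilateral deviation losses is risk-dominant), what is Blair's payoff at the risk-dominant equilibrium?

4

At both Football: Alex loses 17 − 11 = 6 by deviating; Blair loses 5 − 3 = 2. Product = 6·2 = 12.
At both Cinema: Alex loses 11 − 8 = 3 by deviating; Blair loses 4 − (-3) = 7. Product = 3·7 = 21.
21 > 12, so both Cinema is risk-dominant. Blair's payoff there is 4.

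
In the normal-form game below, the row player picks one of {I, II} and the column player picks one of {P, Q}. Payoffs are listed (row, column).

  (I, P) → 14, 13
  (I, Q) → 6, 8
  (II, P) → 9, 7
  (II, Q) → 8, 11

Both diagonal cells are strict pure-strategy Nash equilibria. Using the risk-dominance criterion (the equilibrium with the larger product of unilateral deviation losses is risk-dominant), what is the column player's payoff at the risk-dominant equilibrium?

13

At (I, P): the row player loses 14 − 9 = 5 by deviating; the column player loses 13 − 8 = 5. Product = 5·5 = 25.
At (II, Q): the row player loses 8 − 6 = 2 by deviating; the column player loses 11 − 7 = 4. Product = 2·4 = 8.
25 > 8, so (I, P) is risk-dominant. The column player's payoff there is 13.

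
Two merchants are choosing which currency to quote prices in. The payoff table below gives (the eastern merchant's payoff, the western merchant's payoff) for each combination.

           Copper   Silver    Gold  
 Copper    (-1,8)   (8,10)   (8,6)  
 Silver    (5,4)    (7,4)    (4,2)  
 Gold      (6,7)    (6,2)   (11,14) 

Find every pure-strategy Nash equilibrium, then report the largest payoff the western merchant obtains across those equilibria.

14

(Copper, Silver) is a pure NE (the eastern merchant: 8 ≥ 7; the western merchant: 10 ≥ 8). The western merchant gets 10.
Both Gold is a pure NE (the eastern merchant: 11 ≥ 8; the western merchant: 14 ≥ 7). The western merchant gets 14.
Every other cell has a profitable deviation for at least one player. Highest of {10, 14} is 14.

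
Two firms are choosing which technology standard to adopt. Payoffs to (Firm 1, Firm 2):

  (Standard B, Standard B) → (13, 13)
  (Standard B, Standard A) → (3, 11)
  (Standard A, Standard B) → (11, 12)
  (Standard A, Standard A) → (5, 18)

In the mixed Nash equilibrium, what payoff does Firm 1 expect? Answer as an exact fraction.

Firm 2 mixes with probability q on Standard B, chosen so Firm 1 is indifferent: 13q + 3(1−q) = 11q + 5(1−q) gives q = 1/2.
Firm 1's expected payoff (from either row, since indifferent) is 13·1/2 + 3·1/2 = 8.

8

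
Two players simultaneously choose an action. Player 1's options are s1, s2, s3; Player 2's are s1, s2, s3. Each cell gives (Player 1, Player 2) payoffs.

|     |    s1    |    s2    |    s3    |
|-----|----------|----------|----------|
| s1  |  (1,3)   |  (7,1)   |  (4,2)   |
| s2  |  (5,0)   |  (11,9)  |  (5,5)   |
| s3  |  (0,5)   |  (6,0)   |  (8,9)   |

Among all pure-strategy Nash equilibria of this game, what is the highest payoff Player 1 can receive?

11

Both s2 is a pure NE (Player 1: 11 ≥ 7; Player 2: 9 ≥ 5). Player 1 gets 11.
Both s3 is a pure NE (Player 1: 8 ≥ 5; Player 2: 9 ≥ 5). Player 1 gets 8.
Every other cell has a profitable deviation for at least one player. Highest of {11, 8} is 11.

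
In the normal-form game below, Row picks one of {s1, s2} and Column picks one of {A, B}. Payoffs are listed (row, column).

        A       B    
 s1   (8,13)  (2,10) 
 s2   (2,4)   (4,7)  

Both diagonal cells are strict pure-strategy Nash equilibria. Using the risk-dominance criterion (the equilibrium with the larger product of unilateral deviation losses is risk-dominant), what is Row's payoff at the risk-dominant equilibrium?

8

At (s1, A): Row loses 8 − 2 = 6 by deviating; Column loses 13 − 10 = 3. Product = 6·3 = 18.
At (s2, B): Row loses 4 − 2 = 2 by deviating; Column loses 7 − 4 = 3. Product = 2·3 = 6.
18 > 6, so (s1, A) is risk-dominant. Row's payoff there is 8.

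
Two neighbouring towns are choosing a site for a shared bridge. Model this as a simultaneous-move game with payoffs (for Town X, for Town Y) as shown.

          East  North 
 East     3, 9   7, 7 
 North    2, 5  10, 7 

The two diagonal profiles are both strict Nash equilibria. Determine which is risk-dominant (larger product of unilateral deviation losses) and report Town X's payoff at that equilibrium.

10

At both East: Town X loses 3 − 2 = 1 by deviating; Town Y loses 9 − 7 = 2. Product = 1·2 = 2.
At both North: Town X loses 10 − 7 = 3 by deviating; Town Y loses 7 − 5 = 2. Product = 3·2 = 6.
6 > 2, so both North is risk-dominant. Town X's payoff there is 10.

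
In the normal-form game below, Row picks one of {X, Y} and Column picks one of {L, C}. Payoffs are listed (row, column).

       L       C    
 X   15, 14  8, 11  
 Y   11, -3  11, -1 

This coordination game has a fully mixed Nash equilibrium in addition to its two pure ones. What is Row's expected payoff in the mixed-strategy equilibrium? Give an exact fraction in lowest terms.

11

Column mixes with probability q on L, chosen so Row is indifferent: 15q + 8(1−q) = 11q + 11(1−q) gives q = 3/7.
Row's expected payoff (from either row, since indifferent) is 15·3/7 + 8·4/7 = 11.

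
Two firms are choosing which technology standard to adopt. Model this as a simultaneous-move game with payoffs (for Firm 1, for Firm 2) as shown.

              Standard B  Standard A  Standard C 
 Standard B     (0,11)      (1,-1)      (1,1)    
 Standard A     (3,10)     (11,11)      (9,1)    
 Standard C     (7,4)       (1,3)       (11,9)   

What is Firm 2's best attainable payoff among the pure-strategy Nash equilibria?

Both Standard A is a pure NE (Firm 1: 11 ≥ 1; Firm 2: 11 ≥ 10). Firm 2 gets 11.
Both Standard C is a pure NE (Firm 1: 11 ≥ 9; Firm 2: 9 ≥ 4). Firm 2 gets 9.
Every other cell has a profitable deviation for at least one player. Highest of {11, 9} is 11.

11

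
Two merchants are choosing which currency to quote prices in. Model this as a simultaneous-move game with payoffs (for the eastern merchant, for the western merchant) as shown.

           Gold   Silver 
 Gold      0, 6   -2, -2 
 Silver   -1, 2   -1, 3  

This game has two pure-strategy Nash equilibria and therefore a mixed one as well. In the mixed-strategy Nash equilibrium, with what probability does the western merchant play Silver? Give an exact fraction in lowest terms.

The western merchant's mix q on Gold must make the eastern merchant indifferent between Gold and Silver.
The eastern merchant's payoff from Gold: 0q + (-2)(1−q). From Silver: (-1)q + (-1)(1−q).
Set equal: 1q = 1(1−q) → q = 1/2.
Probability on Silver is 1 − 1/2 = 1/2.

1/2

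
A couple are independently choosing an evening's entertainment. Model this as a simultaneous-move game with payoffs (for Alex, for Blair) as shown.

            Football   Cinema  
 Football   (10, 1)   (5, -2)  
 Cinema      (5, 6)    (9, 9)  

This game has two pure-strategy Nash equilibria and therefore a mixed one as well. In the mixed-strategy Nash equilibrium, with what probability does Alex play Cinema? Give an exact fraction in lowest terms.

1/2

Alex's mix p on Football must make Blair indifferent between Football and Cinema.
Blair's payoff from Football: 1p + 6(1−p). From Cinema: (-2)p + 9(1−p).
Set equal: 3p = 3(1−p) → p = 3/6 = 1/2.
Probability on Cinema is 1 − 1/2 = 1/2.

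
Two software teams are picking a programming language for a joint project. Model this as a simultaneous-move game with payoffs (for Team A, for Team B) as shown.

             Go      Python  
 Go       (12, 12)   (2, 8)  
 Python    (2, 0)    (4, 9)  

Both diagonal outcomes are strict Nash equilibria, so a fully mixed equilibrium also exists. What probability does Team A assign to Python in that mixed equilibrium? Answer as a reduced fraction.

4/13

Team A's mix p on Go must make Team B indifferent between Go and Python.
Team B's payoff from Go: 12p + 0(1−p). From Python: 8p + 9(1−p).
Set equal: 4p = 9(1−p) → p = 9/13.
Probability on Python is 1 − 9/13 = 4/13.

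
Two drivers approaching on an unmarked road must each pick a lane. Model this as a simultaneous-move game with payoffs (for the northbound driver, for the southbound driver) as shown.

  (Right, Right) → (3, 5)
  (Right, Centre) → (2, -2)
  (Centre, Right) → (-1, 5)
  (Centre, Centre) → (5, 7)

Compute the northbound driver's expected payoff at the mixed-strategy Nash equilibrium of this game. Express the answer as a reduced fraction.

The southbound driver mixes with probability q on Right, chosen so the northbound driver is indifferent: 3q + 2(1−q) = (-1)q + 5(1−q) gives q = 3/7.
The northbound driver's expected payoff (from either row, since indifferent) is 3·3/7 + 2·4/7 = 17/7.

17/7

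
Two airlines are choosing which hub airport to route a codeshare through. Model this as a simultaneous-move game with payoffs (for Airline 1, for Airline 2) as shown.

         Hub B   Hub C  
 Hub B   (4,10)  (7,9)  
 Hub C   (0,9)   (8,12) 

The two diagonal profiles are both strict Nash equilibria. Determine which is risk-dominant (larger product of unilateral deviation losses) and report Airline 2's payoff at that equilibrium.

At both Hub B: Airline 1 loses 4 − 0 = 4 by deviating; Airline 2 loses 10 − 9 = 1. Product = 4·1 = 4.
At both Hub C: Airline 1 loses 8 − 7 = 1 by deviating; Airline 2 loses 12 − 9 = 3. Product = 1·3 = 3.
4 > 3, so both Hub B is risk-dominant. Airline 2's payoff there is 10.

10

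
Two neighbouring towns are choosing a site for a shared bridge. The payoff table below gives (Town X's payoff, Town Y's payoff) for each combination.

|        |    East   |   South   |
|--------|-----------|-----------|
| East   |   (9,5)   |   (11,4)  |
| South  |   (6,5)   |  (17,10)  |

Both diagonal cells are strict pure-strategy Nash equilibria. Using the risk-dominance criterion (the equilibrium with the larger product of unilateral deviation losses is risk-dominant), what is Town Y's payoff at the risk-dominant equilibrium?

At both East: Town X loses 9 − 6 = 3 by deviating; Town Y loses 5 − 4 = 1. Product = 3·1 = 3.
At both South: Town X loses 17 − 11 = 6 by deviating; Town Y loses 10 − 5 = 5. Product = 6·5 = 30.
30 > 3, so both South is risk-dominant. Town Y's payoff there is 10.

10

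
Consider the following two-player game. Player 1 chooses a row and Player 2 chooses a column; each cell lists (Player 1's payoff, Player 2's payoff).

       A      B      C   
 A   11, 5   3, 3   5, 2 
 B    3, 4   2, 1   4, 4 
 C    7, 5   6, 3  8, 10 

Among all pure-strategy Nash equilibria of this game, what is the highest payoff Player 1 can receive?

11

Both A is a pure NE (Player 1: 11 ≥ 7; Player 2: 5 ≥ 3). Player 1 gets 11.
Both C is a pure NE (Player 1: 8 ≥ 5; Player 2: 10 ≥ 5). Player 1 gets 8.
Every other cell has a profitable deviation for at least one player. Highest of {11, 8} is 11.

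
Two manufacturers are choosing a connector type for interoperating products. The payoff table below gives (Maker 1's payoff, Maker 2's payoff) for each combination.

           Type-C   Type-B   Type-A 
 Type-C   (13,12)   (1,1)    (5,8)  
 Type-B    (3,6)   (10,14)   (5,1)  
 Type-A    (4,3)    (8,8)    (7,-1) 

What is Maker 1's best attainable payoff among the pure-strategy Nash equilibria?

Both Type-C is a pure NE (Maker 1: 13 ≥ 4; Maker 2: 12 ≥ 8). Maker 1 gets 13.
Both Type-B is a pure NE (Maker 1: 10 ≥ 8; Maker 2: 14 ≥ 6). Maker 1 gets 10.
Every other cell has a profitable deviation for at least one player. Highest of {13, 10} is 13.

13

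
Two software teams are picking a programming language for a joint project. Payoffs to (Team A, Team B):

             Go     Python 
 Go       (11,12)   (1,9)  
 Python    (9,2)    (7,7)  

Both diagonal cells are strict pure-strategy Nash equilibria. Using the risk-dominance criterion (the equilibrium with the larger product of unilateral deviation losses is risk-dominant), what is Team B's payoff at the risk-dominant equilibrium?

At both Go: Team A loses 11 − 9 = 2 by deviating; Team B loses 12 − 9 = 3. Product = 2·3 = 6.
At both Python: Team A loses 7 − 1 = 6 by deviating; Team B loses 7 − 2 = 5. Product = 6·5 = 30.
30 > 6, so both Python is risk-dominant. Team B's payoff there is 7.

7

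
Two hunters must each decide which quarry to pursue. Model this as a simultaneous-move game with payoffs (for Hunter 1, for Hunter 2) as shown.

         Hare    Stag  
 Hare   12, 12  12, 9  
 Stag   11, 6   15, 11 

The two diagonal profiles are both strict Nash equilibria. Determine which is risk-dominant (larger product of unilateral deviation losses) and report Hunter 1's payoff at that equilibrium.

At both Hare: Hunter 1 loses 12 − 11 = 1 by deviating; Hunter 2 loses 12 − 9 = 3. Product = 1·3 = 3.
At both Stag: Hunter 1 loses 15 − 12 = 3 by deviating; Hunter 2 loses 11 − 6 = 5. Product = 3·5 = 15.
15 > 3, so both Stag is risk-dominant. Hunter 1's payoff there is 15.

15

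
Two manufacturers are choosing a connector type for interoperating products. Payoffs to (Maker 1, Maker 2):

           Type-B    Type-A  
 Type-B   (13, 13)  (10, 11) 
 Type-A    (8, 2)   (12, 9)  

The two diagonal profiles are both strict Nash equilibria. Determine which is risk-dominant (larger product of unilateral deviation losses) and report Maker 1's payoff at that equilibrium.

12

At both Type-B: Maker 1 loses 13 − 8 = 5 by deviating; Maker 2 loses 13 − 11 = 2. Product = 5·2 = 10.
At both Type-A: Maker 1 loses 12 − 10 = 2 by deviating; Maker 2 loses 9 − 2 = 7. Product = 2·7 = 14.
14 > 10, so both Type-A is risk-dominant. Maker 1's payoff there is 12.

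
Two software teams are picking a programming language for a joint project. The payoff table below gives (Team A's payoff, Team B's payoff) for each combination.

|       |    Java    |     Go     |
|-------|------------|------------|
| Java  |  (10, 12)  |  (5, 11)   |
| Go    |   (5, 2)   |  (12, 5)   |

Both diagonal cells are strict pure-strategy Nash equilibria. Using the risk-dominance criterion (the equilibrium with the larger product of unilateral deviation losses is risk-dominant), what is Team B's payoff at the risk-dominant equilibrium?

At both Java: Team A loses 10 − 5 = 5 by deviating; Team B loses 12 − 11 = 1. Product = 5·1 = 5.
At both Go: Team A loses 12 − 5 = 7 by deviating; Team B loses 5 − 2 = 3. Product = 7·3 = 21.
21 > 5, so both Go is risk-dominant. Team B's payoff there is 5.

5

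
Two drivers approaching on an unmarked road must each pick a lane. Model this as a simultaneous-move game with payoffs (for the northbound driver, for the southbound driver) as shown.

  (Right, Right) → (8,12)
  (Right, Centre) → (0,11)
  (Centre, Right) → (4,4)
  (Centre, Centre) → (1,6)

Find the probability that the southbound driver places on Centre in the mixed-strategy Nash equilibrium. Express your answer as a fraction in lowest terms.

4/5

The southbound driver's mix q on Right must make the northbound driver indifferent between Right and Centre.
The northbound driver's payoff from Right: 8q + 0(1−q). From Centre: 4q + 1(1−q).
Set equal: 4q = 1(1−q) → q = 1/5.
Probability on Centre is 1 − 1/5 = 4/5.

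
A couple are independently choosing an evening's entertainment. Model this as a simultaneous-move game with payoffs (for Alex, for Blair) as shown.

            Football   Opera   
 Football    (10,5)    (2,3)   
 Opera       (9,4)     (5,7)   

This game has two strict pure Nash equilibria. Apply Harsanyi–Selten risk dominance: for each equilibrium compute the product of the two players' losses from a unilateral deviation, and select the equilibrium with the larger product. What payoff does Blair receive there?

7

At both Football: Alex loses 10 − 9 = 1 by deviating; Blair loses 5 − 3 = 2. Product = 1·2 = 2.
At both Opera: Alex loses 5 − 2 = 3 by deviating; Blair loses 7 − 4 = 3. Product = 3·3 = 9.
9 > 2, so both Opera is risk-dominant. Blair's payoff there is 7.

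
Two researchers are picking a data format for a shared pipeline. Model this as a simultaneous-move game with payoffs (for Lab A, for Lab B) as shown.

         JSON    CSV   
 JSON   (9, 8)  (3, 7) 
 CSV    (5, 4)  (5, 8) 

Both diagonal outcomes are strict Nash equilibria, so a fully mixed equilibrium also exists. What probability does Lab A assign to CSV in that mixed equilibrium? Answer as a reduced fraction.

1/5

Lab A's mix p on JSON must make Lab B indifferent between JSON and CSV.
Lab B's payoff from JSON: 8p + 4(1−p). From CSV: 7p + 8(1−p).
Set equal: 1p = 4(1−p) → p = 4/5.
Probability on CSV is 1 − 4/5 = 1/5.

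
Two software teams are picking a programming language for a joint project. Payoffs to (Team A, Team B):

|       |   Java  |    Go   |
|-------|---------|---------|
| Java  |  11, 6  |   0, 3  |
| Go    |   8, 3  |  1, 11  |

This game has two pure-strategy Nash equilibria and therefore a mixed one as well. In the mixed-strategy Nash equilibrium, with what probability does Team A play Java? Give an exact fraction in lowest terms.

8/11

Team A's mix p on Java must make Team B indifferent between Java and Go.
Team B's payoff from Java: 6p + 3(1−p). From Go: 3p + 11(1−p).
Set equal: 3p = 8(1−p) → p = 8/11.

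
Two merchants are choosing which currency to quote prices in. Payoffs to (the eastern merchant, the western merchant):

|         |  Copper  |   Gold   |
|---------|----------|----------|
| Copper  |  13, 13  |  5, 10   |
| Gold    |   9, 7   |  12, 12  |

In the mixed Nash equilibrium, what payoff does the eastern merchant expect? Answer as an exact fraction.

The western merchant mixes with probability q on Copper, chosen so the eastern merchant is indifferent: 13q + 5(1−q) = 9q + 12(1−q) gives q = 7/11.
The eastern merchant's expected payoff (from either row, since indifferent) is 13·7/11 + 5·4/11 = 111/11.

111/11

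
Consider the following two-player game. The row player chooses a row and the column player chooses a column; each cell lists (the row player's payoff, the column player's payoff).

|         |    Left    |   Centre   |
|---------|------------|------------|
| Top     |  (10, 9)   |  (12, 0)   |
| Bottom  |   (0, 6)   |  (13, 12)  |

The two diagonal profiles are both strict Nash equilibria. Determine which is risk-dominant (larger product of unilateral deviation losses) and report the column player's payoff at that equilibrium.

At (Top, Left): the row player loses 10 − 0 = 10 by deviating; the column player loses 9 − 0 = 9. Product = 10·9 = 90.
At (Bottom, Centre): the row player loses 13 − 12 = 1 by deviating; the column player loses 12 − 6 = 6. Product = 1·6 = 6.
90 > 6, so (Top, Left) is risk-dominant. The column player's payoff there is 9.

9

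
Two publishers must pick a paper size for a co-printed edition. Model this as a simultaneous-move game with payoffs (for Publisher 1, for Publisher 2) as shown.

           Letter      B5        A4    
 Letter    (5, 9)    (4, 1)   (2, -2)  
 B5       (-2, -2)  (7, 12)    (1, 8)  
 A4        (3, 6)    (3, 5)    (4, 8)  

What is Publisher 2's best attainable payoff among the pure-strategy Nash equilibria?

12

Both Letter is a pure NE (Publisher 1: 5 ≥ 3; Publisher 2: 9 ≥ 1). Publisher 2 gets 9.
Both B5 is a pure NE (Publisher 1: 7 ≥ 4; Publisher 2: 12 ≥ 8). Publisher 2 gets 12.
Both A4 is a pure NE (Publisher 1: 4 ≥ 2; Publisher 2: 8 ≥ 6). Publisher 2 gets 8.
Every other cell has a profitable deviation for at least one player. Highest of {9, 12, 8} is 12.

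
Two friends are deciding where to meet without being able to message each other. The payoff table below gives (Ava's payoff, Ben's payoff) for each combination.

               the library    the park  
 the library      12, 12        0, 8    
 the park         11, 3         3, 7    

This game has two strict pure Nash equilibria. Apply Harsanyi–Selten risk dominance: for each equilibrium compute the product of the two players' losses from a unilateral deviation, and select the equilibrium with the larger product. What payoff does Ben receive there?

7

At both the library: Ava loses 12 − 11 = 1 by deviating; Ben loses 12 − 8 = 4. Product = 1·4 = 4.
At both the park: Ava loses 3 − 0 = 3 by deviating; Ben loses 7 − 3 = 4. Product = 3·4 = 12.
12 > 4, so both the park is risk-dominant. Ben's payoff there is 7.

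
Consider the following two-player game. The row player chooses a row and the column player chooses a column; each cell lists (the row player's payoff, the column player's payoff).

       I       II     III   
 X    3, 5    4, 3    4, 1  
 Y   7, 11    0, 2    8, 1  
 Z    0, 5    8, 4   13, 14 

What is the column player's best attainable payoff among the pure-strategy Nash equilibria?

14

(Y, I) is a pure NE (the row player: 7 ≥ 3; the column player: 11 ≥ 2). The column player gets 11.
(Z, III) is a pure NE (the row player: 13 ≥ 8; the column player: 14 ≥ 5). The column player gets 14.
Every other cell has a profitable deviation for at least one player. Highest of {11, 14} is 14.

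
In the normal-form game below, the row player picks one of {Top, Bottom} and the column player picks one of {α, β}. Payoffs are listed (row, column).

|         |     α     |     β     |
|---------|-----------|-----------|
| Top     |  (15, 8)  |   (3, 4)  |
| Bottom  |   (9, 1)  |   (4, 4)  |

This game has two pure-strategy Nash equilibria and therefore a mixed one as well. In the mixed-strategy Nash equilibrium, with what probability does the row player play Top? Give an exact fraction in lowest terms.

3/7

The row player's mix p on Top must make the column player indifferent between α and β.
The column player's payoff from α: 8p + 1(1−p). From β: 4p + 4(1−p).
Set equal: 4p = 3(1−p) → p = 3/7.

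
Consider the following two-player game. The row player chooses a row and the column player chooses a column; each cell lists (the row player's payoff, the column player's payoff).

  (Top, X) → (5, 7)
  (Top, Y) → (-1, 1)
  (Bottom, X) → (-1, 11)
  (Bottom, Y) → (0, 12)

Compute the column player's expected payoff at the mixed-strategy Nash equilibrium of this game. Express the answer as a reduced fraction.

The row player mixes with probability p on Top, chosen so the column player is indifferent: 7p + 11(1−p) = 1p + 12(1−p) gives p = 1/7.
The column player's expected payoff is 7·1/7 + 11·6/7 = 73/7.

73/7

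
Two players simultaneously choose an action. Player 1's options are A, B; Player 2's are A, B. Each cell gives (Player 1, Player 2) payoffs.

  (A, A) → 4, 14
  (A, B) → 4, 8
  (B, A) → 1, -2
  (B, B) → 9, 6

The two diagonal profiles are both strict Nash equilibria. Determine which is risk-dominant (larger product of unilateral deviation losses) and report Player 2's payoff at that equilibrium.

6

At both A: Player 1 loses 4 − 1 = 3 by deviating; Player 2 loses 14 − 8 = 6. Product = 3·6 = 18.
At both B: Player 1 loses 9 − 4 = 5 by deviating; Player 2 loses 6 − (-2) = 8. Product = 5·8 = 40.
40 > 18, so both B is risk-dominant. Player 2's payoff there is 6.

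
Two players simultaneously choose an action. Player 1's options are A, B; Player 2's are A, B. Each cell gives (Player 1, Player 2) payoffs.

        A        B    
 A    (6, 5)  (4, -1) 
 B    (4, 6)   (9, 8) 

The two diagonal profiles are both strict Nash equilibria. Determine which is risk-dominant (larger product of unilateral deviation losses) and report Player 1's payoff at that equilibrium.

At both A: Player 1 loses 6 − 4 = 2 by deviating; Player 2 loses 5 − (-1) = 6. Product = 2·6 = 12.
At both B: Player 1 loses 9 − 4 = 5 by deviating; Player 2 loses 8 − 6 = 2. Product = 5·2 = 10.
12 > 10, so both A is risk-dominant. Player 1's payoff there is 6.

6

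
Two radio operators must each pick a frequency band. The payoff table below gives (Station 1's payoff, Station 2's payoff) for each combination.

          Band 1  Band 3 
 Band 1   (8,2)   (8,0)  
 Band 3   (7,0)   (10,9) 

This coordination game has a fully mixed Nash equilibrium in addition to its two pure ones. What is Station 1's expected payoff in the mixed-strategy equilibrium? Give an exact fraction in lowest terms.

8

Station 2 mixes with probability q on Band 1, chosen so Station 1 is indifferent: 8q + 8(1−q) = 7q + 10(1−q) gives q = 2/3.
Station 1's expected payoff (from either row, since indifferent) is 8·2/3 + 8·1/3 = 8.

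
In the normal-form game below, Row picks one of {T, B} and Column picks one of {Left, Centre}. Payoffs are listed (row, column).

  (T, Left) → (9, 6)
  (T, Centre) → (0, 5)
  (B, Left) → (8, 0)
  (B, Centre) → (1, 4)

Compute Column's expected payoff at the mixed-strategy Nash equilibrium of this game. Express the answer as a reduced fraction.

24/5

Row mixes with probability p on T, chosen so Column is indifferent: 6p + 0(1−p) = 5p + 4(1−p) gives p = 4/5.
Column's expected payoff is 6·4/5 + 0·1/5 = 24/5.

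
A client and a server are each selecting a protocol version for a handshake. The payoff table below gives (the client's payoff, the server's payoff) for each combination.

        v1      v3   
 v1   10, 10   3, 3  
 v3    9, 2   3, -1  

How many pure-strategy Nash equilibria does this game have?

Both v1: the client gets 10 (best alternative 9); the server gets 10 (best alternative 3). Neither deviates — NE.
Both v3 is not a NE: the server would switch to v1 (2 > -1).
No other cell survives both best-response checks, so there is 1 pure NE.

1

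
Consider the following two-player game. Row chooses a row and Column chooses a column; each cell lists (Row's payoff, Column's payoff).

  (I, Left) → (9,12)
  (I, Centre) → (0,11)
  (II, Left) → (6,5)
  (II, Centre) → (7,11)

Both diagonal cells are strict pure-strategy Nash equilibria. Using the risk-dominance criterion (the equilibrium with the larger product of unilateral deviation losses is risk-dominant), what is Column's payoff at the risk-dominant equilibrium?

At (I, Left): Row loses 9 − 6 = 3 by deviating; Column loses 12 − 11 = 1. Product = 3·1 = 3.
At (II, Centre): Row loses 7 − 0 = 7 by deviating; Column loses 11 − 5 = 6. Product = 7·6 = 42.
42 > 3, so (II, Centre) is risk-dominant. Column's payoff there is 11.

11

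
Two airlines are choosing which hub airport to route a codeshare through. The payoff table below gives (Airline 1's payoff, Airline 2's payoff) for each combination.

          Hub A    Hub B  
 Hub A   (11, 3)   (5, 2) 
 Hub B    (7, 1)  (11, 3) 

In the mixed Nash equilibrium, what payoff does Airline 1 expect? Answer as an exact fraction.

43/5

Airline 2 mixes with probability q on Hub A, chosen so Airline 1 is indifferent: 11q + 5(1−q) = 7q + 11(1−q) gives q = 3/5.
Airline 1's expected payoff (from either row, since indifferent) is 11·3/5 + 5·2/5 = 43/5.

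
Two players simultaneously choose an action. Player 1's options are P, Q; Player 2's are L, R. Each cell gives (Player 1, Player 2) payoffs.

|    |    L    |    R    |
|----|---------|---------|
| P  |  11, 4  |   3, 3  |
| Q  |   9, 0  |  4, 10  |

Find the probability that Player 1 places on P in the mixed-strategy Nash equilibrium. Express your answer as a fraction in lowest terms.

Player 1's mix p on P must make Player 2 indifferent between L and R.
Player 2's payoff from L: 4p + 0(1−p). From R: 3p + 10(1−p).
Set equal: 1p = 10(1−p) → p = 10/11.

10/11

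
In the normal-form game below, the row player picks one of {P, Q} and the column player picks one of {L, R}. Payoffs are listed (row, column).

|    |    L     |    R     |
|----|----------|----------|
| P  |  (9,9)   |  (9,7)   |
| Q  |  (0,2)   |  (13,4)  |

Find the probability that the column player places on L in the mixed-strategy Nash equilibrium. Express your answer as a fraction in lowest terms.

4/13

The column player's mix q on L must make the row player indifferent between P and Q.
The row player's payoff from P: 9q + 9(1−q). From Q: 0q + 13(1−q).
Set equal: 9q = 4(1−q) → q = 4/13.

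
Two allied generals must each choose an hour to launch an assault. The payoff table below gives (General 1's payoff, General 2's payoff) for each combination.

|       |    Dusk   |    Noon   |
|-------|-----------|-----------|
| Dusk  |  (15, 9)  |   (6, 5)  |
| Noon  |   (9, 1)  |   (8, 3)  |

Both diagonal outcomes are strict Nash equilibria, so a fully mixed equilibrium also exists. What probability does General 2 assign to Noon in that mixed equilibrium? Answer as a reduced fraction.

3/4

General 2's mix q on Dusk must make General 1 indifferent between Dusk and Noon.
General 1's payoff from Dusk: 15q + 6(1−q). From Noon: 9q + 8(1−q).
Set equal: 6q = 2(1−q) → q = 2/8 = 1/4.
Probability on Noon is 1 − 1/4 = 3/4.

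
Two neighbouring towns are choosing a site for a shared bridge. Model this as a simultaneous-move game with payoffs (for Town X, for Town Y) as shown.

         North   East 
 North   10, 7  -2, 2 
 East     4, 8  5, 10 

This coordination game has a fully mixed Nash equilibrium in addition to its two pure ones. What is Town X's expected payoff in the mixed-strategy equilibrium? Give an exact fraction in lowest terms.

Town Y mixes with probability q on North, chosen so Town X is indifferent: 10q + (-2)(1−q) = 4q + 5(1−q) gives q = 7/13.
Town X's expected payoff (from either row, since indifferent) is 10·7/13 + (-2)·6/13 = 58/13.

58/13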